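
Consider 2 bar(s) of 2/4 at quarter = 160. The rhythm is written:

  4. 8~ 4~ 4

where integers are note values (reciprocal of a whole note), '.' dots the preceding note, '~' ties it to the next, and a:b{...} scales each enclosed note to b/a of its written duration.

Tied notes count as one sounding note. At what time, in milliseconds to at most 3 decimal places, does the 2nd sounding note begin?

1. 0.0ms @ 0 + 562.5ms (3/2)
2. 562.5ms @ 3/2 + 937.5ms (5/2)

note 2 onset = 3/2b = 562.5ms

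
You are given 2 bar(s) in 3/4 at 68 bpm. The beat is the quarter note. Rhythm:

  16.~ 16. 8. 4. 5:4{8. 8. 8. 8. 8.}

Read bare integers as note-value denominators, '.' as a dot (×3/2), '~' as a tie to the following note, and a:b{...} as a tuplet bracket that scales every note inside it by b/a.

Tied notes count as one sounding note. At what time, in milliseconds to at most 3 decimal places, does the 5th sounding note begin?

1. 0.0ms @ 0 + 661.765ms (3/4)
2. 661.765ms @ 3/4 + 661.765ms (3/4)
3. 1323.529ms @ 3/2 + 1323.529ms (3/2)
4. 2647.059ms @ 3 + 529.412ms (3/5)
5. 3176.471ms @ 18/5 + 529.412ms (3/5)
6. 3705.882ms @ 21/5 + 529.412ms (3/5)
7. 4235.294ms @ 24/5 + 529.412ms (3/5)
8. 4764.706ms @ 27/5 + 529.412ms (3/5)

note 5 onset = 18/5b = 3176.471ms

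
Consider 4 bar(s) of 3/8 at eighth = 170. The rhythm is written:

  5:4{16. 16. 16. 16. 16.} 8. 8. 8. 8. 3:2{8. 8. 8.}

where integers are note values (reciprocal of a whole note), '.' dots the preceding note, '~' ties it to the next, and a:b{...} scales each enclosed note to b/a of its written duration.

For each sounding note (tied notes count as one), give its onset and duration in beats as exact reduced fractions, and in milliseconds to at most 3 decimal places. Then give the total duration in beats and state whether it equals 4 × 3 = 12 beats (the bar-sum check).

1) 0.0ms=0b +211.765ms=3/5b
2) 211.765ms=3/5b +211.765ms=3/5b
3) 423.529ms=6/5b +211.765ms=3/5b
4) 635.294ms=9/5b +211.765ms=3/5b
5) 847.059ms=12/5b +211.765ms=3/5b
6) 1058.824ms=3b +529.412ms=3/2b
7) 1588.235ms=9/2b +529.412ms=3/2b
8) 2117.647ms=6b +529.412ms=3/2b
9) 2647.059ms=15/2b +529.412ms=3/2b
10) 3176.471ms=9b +352.941ms=1b
11) 3529.412ms=10b +352.941ms=1b
12) 3882.353ms=11b +352.941ms=1b
Σ=12b of 12 (170bpm 3/8) — PASS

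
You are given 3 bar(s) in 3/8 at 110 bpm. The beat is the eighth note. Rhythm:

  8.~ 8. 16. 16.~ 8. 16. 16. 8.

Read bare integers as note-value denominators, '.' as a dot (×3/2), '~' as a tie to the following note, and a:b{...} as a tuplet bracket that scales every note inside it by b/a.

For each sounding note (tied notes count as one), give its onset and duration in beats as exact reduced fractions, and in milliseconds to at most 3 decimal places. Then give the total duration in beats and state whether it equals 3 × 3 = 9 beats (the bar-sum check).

1) 0.0ms=0b +1636.364ms=3b
2) 1636.364ms=3b +409.091ms=3/4b
3) 2045.455ms=15/4b +1227.273ms=9/4b
4) 3272.727ms=6b +409.091ms=3/4b
5) 3681.818ms=27/4b +409.091ms=3/4b
6) 4090.909ms=15/2b +818.182ms=3/2b
Σ=9b of 9 (110bpm 3/8) — PASS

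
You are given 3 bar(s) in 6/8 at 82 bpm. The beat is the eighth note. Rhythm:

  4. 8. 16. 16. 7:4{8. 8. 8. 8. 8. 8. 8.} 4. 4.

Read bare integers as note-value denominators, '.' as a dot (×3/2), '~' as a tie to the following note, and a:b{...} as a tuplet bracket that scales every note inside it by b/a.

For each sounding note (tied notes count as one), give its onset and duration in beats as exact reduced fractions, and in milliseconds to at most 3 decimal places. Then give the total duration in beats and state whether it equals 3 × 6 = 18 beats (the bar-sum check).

1) 0.0ms=0b +2195.122ms=3b
2) 2195.122ms=3b +1097.561ms=3/2b
3) 3292.683ms=9/2b +548.78ms=3/4b
4) 3841.463ms=21/4b +548.78ms=3/4b
5) 4390.244ms=6b +627.178ms=6/7b
6) 5017.422ms=48/7b +627.178ms=6/7b
7) 5644.599ms=54/7b +627.178ms=6/7b
8) 6271.777ms=60/7b +627.178ms=6/7b
9) 6898.955ms=66/7b +627.178ms=6/7b
10) 7526.132ms=72/7b +627.178ms=6/7b
11) 8153.31ms=78/7b +627.178ms=6/7b
12) 8780.488ms=12b +2195.122ms=3b
13) 10975.61ms=15b +2195.122ms=3b
Σ=18b of 18 (82bpm 6/8) — PASS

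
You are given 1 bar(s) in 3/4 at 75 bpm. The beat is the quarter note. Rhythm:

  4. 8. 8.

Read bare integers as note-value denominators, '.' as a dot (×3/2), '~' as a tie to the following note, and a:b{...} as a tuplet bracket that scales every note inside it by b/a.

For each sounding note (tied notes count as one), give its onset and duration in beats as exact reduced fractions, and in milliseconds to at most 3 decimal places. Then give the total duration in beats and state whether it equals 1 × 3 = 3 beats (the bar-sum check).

1) 0.0ms=0b +1200.0ms=3/2b
2) 1200.0ms=3/2b +600.0ms=3/4b
3) 1800.0ms=9/4b +600.0ms=3/4b
Σ=3b of 3 (75bpm 3/4) — PASS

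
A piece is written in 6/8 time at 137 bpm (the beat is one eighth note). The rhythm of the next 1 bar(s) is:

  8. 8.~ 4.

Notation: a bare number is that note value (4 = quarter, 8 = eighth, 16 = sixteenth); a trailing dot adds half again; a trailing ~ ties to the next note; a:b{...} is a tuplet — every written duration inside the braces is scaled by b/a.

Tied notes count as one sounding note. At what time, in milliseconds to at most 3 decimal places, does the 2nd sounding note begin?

note 2 onset = 3/2b = 656.934ms

1. 0.0ms @ 0 + 656.934ms (3/2)
2. 656.934ms @ 3/2 + 1970.803ms (9/2)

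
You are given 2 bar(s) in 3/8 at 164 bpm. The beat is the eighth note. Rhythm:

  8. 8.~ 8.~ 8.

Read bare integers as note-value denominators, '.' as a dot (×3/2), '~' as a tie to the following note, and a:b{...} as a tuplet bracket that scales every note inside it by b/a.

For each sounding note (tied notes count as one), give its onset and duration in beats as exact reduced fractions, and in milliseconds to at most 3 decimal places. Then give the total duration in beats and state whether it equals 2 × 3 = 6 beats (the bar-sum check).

1) 0.0ms=0b +548.78ms=3/2b
2) 548.78ms=3/2b +1646.341ms=9/2b
Σ=6b of 6 (164bpm 3/8) — PASS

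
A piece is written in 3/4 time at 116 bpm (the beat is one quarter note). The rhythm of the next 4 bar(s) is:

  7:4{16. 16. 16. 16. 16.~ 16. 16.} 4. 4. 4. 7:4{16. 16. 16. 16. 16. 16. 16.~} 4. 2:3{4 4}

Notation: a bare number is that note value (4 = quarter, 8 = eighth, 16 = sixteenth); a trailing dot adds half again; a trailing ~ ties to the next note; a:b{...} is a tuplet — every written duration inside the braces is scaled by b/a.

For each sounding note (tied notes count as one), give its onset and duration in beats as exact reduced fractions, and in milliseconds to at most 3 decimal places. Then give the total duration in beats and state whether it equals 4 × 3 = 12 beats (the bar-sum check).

1) 0.0ms=0b +110.837ms=3/14b
2) 110.837ms=3/14b +110.837ms=3/14b
3) 221.675ms=3/7b +110.837ms=3/14b
4) 332.512ms=9/14b +110.837ms=3/14b
5) 443.35ms=6/7b +221.675ms=3/7b
6) 665.025ms=9/7b +110.837ms=3/14b
7) 775.862ms=3/2b +775.862ms=3/2b
8) 1551.724ms=3b +775.862ms=3/2b
9) 2327.586ms=9/2b +775.862ms=3/2b
10) 3103.448ms=6b +110.837ms=3/14b
11) 3214.286ms=87/14b +110.837ms=3/14b
12) 3325.123ms=45/7b +110.837ms=3/14b
13) 3435.961ms=93/14b +110.837ms=3/14b
14) 3546.798ms=48/7b +110.837ms=3/14b
15) 3657.635ms=99/14b +110.837ms=3/14b
16) 3768.473ms=51/7b +886.7ms=12/7b
17) 4655.172ms=9b +775.862ms=3/2b
18) 5431.034ms=21/2b +775.862ms=3/2b
Σ=12b of 12 (116bpm 3/4) — PASS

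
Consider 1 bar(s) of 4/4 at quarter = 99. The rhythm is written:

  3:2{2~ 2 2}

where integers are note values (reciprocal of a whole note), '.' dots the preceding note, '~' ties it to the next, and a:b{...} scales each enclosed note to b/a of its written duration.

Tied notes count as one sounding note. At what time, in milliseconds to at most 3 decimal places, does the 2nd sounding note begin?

1. 0.0ms @ 0 + 1616.162ms (8/3)
2. 1616.162ms @ 8/3 + 808.081ms (4/3)

note 2 onset = 8/3b = 1616.162ms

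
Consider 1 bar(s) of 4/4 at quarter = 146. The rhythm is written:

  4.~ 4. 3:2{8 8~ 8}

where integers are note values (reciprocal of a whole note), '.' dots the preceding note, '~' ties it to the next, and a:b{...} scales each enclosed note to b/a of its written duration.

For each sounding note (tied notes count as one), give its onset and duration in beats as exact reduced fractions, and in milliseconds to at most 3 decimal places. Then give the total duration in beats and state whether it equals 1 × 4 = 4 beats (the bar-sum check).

1) 0.0ms=0b +1232.877ms=3b
2) 1232.877ms=3b +136.986ms=1/3b
3) 1369.863ms=10/3b +273.973ms=2/3b
Σ=4b of 4 (146bpm 4/4) — PASS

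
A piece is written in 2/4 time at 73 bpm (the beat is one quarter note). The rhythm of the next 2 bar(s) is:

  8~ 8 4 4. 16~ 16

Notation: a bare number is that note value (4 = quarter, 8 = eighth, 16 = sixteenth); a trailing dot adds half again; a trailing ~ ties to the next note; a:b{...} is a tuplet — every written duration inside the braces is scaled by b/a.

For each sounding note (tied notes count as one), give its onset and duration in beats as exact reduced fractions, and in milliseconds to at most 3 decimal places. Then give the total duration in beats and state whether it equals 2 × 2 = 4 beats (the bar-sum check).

1) 0.0ms=0b +821.918ms=1b
2) 821.918ms=1b +821.918ms=1b
3) 1643.836ms=2b +1232.877ms=3/2b
4) 2876.712ms=7/2b +410.959ms=1/2b
Σ=4b of 4 (73bpm 2/4) — PASS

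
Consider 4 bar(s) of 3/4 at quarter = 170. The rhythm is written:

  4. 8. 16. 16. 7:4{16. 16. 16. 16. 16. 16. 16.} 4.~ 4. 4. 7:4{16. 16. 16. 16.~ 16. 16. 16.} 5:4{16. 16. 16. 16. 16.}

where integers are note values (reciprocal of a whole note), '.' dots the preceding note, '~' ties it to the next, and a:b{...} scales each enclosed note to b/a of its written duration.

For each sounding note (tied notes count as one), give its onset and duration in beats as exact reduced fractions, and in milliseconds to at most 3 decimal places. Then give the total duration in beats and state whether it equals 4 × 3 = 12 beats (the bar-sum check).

1) 0.0ms=0b +529.412ms=3/2b
2) 529.412ms=3/2b +264.706ms=3/4b
3) 794.118ms=9/4b +132.353ms=3/8b
4) 926.471ms=21/8b +132.353ms=3/8b
5) 1058.824ms=3b +75.63ms=3/14b
6) 1134.454ms=45/14b +75.63ms=3/14b
7) 1210.084ms=24/7b +75.63ms=3/14b
8) 1285.714ms=51/14b +75.63ms=3/14b
9) 1361.345ms=27/7b +75.63ms=3/14b
10) 1436.975ms=57/14b +75.63ms=3/14b
11) 1512.605ms=30/7b +75.63ms=3/14b
12) 1588.235ms=9/2b +1058.824ms=3b
13) 2647.059ms=15/2b +529.412ms=3/2b
14) 3176.471ms=9b +75.63ms=3/14b
15) 3252.101ms=129/14b +75.63ms=3/14b
16) 3327.731ms=66/7b +75.63ms=3/14b
17) 3403.361ms=135/14b +151.261ms=3/7b
18) 3554.622ms=141/14b +75.63ms=3/14b
19) 3630.252ms=72/7b +75.63ms=3/14b
20) 3705.882ms=21/2b +105.882ms=3/10b
21) 3811.765ms=54/5b +105.882ms=3/10b
22) 3917.647ms=111/10b +105.882ms=3/10b
23) 4023.529ms=57/5b +105.882ms=3/10b
24) 4129.412ms=117/10b +105.882ms=3/10b
Σ=12b of 12 (170bpm 3/4) — PASS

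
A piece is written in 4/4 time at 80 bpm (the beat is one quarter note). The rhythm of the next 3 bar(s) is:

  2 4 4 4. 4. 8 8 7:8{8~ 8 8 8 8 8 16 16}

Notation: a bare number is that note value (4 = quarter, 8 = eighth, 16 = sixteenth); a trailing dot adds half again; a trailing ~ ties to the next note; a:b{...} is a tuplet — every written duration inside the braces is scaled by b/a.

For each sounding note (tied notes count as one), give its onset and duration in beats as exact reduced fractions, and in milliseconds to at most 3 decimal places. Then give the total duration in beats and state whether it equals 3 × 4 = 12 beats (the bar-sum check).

1) 0.0ms=0b +1500.0ms=2b
2) 1500.0ms=2b +750.0ms=1b
3) 2250.0ms=3b +750.0ms=1b
4) 3000.0ms=4b +1125.0ms=3/2b
5) 4125.0ms=11/2b +1125.0ms=3/2b
6) 5250.0ms=7b +375.0ms=1/2b
7) 5625.0ms=15/2b +375.0ms=1/2b
8) 6000.0ms=8b +857.143ms=8/7b
9) 6857.143ms=64/7b +428.571ms=4/7b
10) 7285.714ms=68/7b +428.571ms=4/7b
11) 7714.286ms=72/7b +428.571ms=4/7b
12) 8142.857ms=76/7b +428.571ms=4/7b
13) 8571.429ms=80/7b +214.286ms=2/7b
14) 8785.714ms=82/7b +214.286ms=2/7b
Σ=12b of 12 (80bpm 4/4) — PASS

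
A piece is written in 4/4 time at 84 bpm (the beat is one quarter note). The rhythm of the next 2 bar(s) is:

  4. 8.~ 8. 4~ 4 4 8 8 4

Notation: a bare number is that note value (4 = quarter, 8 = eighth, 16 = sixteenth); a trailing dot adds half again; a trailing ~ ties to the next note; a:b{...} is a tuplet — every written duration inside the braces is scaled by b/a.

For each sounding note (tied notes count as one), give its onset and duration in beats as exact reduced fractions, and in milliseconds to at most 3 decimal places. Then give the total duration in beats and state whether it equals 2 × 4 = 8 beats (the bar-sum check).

1) 0.0ms=0b +1071.429ms=3/2b
2) 1071.429ms=3/2b +1071.429ms=3/2b
3) 2142.857ms=3b +1428.571ms=2b
4) 3571.429ms=5b +714.286ms=1b
5) 4285.714ms=6b +357.143ms=1/2b
6) 4642.857ms=13/2b +357.143ms=1/2b
7) 5000.0ms=7b +714.286ms=1b
Σ=8b of 8 (84bpm 4/4) — PASS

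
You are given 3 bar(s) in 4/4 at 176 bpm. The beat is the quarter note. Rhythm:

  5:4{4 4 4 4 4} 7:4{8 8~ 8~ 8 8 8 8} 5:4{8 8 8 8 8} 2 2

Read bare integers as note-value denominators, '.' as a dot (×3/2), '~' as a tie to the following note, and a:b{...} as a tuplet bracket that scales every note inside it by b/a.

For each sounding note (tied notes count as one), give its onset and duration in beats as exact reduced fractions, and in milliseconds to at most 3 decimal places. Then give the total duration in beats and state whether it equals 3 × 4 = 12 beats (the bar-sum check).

1) 0.0ms=0b +272.727ms=4/5b
2) 272.727ms=4/5b +272.727ms=4/5b
3) 545.455ms=8/5b +272.727ms=4/5b
4) 818.182ms=12/5b +272.727ms=4/5b
5) 1090.909ms=16/5b +272.727ms=4/5b
6) 1363.636ms=4b +97.403ms=2/7b
7) 1461.039ms=30/7b +292.208ms=6/7b
8) 1753.247ms=36/7b +97.403ms=2/7b
9) 1850.649ms=38/7b +97.403ms=2/7b
10) 1948.052ms=40/7b +97.403ms=2/7b
11) 2045.455ms=6b +136.364ms=2/5b
12) 2181.818ms=32/5b +136.364ms=2/5b
13) 2318.182ms=34/5b +136.364ms=2/5b
14) 2454.545ms=36/5b +136.364ms=2/5b
15) 2590.909ms=38/5b +136.364ms=2/5b
16) 2727.273ms=8b +681.818ms=2b
17) 3409.091ms=10b +681.818ms=2b
Σ=12b of 12 (176bpm 4/4) — PASS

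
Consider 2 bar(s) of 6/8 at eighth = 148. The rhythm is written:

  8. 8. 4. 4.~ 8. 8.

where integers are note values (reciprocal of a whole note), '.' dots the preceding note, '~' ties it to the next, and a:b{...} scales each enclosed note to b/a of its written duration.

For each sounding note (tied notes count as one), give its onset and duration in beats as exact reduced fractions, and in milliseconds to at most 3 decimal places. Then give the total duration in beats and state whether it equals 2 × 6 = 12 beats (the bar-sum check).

1) 0.0ms=0b +608.108ms=3/2b
2) 608.108ms=3/2b +608.108ms=3/2b
3) 1216.216ms=3b +1216.216ms=3b
4) 2432.432ms=6b +1824.324ms=9/2b
5) 4256.757ms=21/2b +608.108ms=3/2b
Σ=12b of 12 (148bpm 6/8) — PASS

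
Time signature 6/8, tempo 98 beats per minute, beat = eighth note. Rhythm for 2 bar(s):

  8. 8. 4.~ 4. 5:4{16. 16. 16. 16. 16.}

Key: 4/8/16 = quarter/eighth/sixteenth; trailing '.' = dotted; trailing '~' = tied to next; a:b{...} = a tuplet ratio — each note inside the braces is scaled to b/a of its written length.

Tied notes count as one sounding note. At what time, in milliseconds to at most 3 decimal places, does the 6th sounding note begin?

note 6 onset = 51/5b = 6244.898ms

1. 0.0ms @ 0 + 918.367ms (3/2)
2. 918.367ms @ 3/2 + 918.367ms (3/2)
3. 1836.735ms @ 3 + 3673.469ms (6)
4. 5510.204ms @ 9 + 367.347ms (3/5)
5. 5877.551ms @ 48/5 + 367.347ms (3/5)
6. 6244.898ms @ 51/5 + 367.347ms (3/5)
7. 6612.245ms @ 54/5 + 367.347ms (3/5)
8. 6979.592ms @ 57/5 + 367.347ms (3/5)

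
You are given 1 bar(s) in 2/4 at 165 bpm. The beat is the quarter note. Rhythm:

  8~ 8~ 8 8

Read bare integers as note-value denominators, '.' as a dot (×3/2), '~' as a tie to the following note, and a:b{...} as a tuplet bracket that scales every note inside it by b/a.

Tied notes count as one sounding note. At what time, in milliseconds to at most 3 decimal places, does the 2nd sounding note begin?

1. 0.0ms @ 0 + 545.455ms (3/2)
2. 545.455ms @ 3/2 + 181.818ms (1/2)

note 2 onset = 3/2b = 545.455ms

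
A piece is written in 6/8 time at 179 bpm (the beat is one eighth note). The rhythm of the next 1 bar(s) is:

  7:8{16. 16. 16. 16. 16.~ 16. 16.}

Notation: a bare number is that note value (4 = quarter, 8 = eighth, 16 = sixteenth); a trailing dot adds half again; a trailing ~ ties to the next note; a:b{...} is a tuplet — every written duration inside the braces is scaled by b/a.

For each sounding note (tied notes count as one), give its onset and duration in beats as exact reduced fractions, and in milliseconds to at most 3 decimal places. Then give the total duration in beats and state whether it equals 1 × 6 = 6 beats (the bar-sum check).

1) 0.0ms=0b +287.31ms=6/7b
2) 287.31ms=6/7b +287.31ms=6/7b
3) 574.621ms=12/7b +287.31ms=6/7b
4) 861.931ms=18/7b +287.31ms=6/7b
5) 1149.242ms=24/7b +574.621ms=12/7b
6) 1723.863ms=36/7b +287.31ms=6/7b
Σ=6b of 6 (179bpm 6/8) — PASS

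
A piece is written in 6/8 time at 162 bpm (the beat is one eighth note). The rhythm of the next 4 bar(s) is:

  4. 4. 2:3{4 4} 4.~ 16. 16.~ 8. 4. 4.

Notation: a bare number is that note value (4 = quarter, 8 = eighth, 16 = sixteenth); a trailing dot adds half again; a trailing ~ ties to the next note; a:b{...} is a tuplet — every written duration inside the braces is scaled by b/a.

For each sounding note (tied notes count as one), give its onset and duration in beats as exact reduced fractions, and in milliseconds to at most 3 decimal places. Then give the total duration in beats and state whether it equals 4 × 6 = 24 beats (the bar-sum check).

1) 0.0ms=0b +1111.111ms=3b
2) 1111.111ms=3b +1111.111ms=3b
3) 2222.222ms=6b +1111.111ms=3b
4) 3333.333ms=9b +1111.111ms=3b
5) 4444.444ms=12b +1388.889ms=15/4b
6) 5833.333ms=63/4b +833.333ms=9/4b
7) 6666.667ms=18b +1111.111ms=3b
8) 7777.778ms=21b +1111.111ms=3b
Σ=24b of 24 (162bpm 6/8) — PASS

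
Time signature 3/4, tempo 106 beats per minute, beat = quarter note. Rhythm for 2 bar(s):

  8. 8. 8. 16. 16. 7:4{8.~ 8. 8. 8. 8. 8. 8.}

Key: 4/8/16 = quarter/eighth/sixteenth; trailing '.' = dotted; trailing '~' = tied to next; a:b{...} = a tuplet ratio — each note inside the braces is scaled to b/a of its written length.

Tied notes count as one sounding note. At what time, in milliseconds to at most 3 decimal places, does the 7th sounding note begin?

1. 0.0ms @ 0 + 424.528ms (3/4)
2. 424.528ms @ 3/4 + 424.528ms (3/4)
3. 849.057ms @ 3/2 + 424.528ms (3/4)
4. 1273.585ms @ 9/4 + 212.264ms (3/8)
5. 1485.849ms @ 21/8 + 212.264ms (3/8)
6. 1698.113ms @ 3 + 485.175ms (6/7)
7. 2183.288ms @ 27/7 + 242.588ms (3/7)
8. 2425.876ms @ 30/7 + 242.588ms (3/7)
9. 2668.464ms @ 33/7 + 242.588ms (3/7)
10. 2911.051ms @ 36/7 + 242.588ms (3/7)
11. 3153.639ms @ 39/7 + 242.588ms (3/7)

note 7 onset = 27/7b = 2183.288ms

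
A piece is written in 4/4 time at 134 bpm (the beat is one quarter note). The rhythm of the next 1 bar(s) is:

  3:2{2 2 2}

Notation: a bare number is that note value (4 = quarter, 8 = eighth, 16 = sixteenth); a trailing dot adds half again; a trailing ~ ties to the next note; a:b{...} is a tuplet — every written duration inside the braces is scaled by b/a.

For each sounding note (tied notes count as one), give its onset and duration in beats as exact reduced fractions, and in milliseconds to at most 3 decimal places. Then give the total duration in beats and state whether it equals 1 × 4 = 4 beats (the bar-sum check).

1) 0.0ms=0b +597.015ms=4/3b
2) 597.015ms=4/3b +597.015ms=4/3b
3) 1194.03ms=8/3b +597.015ms=4/3b
Σ=4b of 4 (134bpm 4/4) — PASS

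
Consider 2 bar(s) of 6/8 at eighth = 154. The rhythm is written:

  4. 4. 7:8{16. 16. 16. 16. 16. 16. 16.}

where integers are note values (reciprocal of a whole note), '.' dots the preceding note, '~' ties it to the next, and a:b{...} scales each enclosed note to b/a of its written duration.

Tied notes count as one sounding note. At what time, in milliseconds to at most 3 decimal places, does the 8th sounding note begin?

note 8 onset = 72/7b = 4007.421ms

1. 0.0ms @ 0 + 1168.831ms (3)
2. 1168.831ms @ 3 + 1168.831ms (3)
3. 2337.662ms @ 6 + 333.952ms (6/7)
4. 2671.614ms @ 48/7 + 333.952ms (6/7)
5. 3005.566ms @ 54/7 + 333.952ms (6/7)
6. 3339.518ms @ 60/7 + 333.952ms (6/7)
7. 3673.469ms @ 66/7 + 333.952ms (6/7)
8. 4007.421ms @ 72/7 + 333.952ms (6/7)
9. 4341.373ms @ 78/7 + 333.952ms (6/7)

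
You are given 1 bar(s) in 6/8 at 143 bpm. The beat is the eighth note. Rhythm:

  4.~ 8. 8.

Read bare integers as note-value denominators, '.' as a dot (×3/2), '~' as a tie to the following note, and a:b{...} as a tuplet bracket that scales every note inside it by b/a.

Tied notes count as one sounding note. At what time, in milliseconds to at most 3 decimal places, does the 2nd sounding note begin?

note 2 onset = 9/2b = 1888.112ms

1. 0.0ms @ 0 + 1888.112ms (9/2)
2. 1888.112ms @ 9/2 + 629.371ms (3/2)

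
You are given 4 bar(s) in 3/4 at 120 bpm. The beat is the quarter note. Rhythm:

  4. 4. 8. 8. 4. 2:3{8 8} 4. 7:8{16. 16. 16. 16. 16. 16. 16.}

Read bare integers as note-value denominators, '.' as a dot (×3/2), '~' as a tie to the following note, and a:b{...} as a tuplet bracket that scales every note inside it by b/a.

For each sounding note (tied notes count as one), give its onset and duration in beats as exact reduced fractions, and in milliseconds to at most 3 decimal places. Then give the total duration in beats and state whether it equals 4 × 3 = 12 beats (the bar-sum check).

1) 0.0ms=0b +750.0ms=3/2b
2) 750.0ms=3/2b +750.0ms=3/2b
3) 1500.0ms=3b +375.0ms=3/4b
4) 1875.0ms=15/4b +375.0ms=3/4b
5) 2250.0ms=9/2b +750.0ms=3/2b
6) 3000.0ms=6b +375.0ms=3/4b
7) 3375.0ms=27/4b +375.0ms=3/4b
8) 3750.0ms=15/2b +750.0ms=3/2b
9) 4500.0ms=9b +214.286ms=3/7b
10) 4714.286ms=66/7b +214.286ms=3/7b
11) 4928.571ms=69/7b +214.286ms=3/7b
12) 5142.857ms=72/7b +214.286ms=3/7b
13) 5357.143ms=75/7b +214.286ms=3/7b
14) 5571.429ms=78/7b +214.286ms=3/7b
15) 5785.714ms=81/7b +214.286ms=3/7b
Σ=12b of 12 (120bpm 3/4) — PASS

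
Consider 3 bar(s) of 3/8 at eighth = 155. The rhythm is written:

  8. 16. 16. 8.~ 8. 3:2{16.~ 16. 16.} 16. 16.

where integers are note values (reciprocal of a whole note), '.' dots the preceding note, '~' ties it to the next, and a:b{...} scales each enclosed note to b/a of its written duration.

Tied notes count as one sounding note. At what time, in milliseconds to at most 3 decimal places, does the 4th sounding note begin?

1. 0.0ms @ 0 + 580.645ms (3/2)
2. 580.645ms @ 3/2 + 290.323ms (3/4)
3. 870.968ms @ 9/4 + 290.323ms (3/4)
4. 1161.29ms @ 3 + 1161.29ms (3)
5. 2322.581ms @ 6 + 387.097ms (1)
6. 2709.677ms @ 7 + 193.548ms (1/2)
7. 2903.226ms @ 15/2 + 290.323ms (3/4)
8. 3193.548ms @ 33/4 + 290.323ms (3/4)

note 4 onset = 3b = 1161.29ms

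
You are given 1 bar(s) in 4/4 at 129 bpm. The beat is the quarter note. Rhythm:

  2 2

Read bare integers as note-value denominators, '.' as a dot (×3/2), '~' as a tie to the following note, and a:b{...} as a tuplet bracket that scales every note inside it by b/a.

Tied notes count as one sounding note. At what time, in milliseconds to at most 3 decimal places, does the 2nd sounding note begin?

note 2 onset = 2b = 930.233ms

1. 0.0ms @ 0 + 930.233ms (2)
2. 930.233ms @ 2 + 930.233ms (2)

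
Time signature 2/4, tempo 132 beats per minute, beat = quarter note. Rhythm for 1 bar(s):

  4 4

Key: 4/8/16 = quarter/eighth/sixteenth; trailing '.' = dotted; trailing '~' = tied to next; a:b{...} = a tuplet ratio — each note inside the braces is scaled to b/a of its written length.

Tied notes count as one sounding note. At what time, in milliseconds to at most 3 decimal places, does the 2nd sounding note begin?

1. 0.0ms @ 0 + 454.545ms (1)
2. 454.545ms @ 1 + 454.545ms (1)

note 2 onset = 1b = 454.545ms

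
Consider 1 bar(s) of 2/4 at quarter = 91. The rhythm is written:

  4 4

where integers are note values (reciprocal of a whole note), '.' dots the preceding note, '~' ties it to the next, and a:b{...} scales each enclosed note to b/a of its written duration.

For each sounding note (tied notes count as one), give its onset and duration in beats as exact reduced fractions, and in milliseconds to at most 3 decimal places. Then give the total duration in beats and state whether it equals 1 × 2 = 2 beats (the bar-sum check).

1) 0.0ms=0b +659.341ms=1b
2) 659.341ms=1b +659.341ms=1b
Σ=2b of 2 (91bpm 2/4) — PASS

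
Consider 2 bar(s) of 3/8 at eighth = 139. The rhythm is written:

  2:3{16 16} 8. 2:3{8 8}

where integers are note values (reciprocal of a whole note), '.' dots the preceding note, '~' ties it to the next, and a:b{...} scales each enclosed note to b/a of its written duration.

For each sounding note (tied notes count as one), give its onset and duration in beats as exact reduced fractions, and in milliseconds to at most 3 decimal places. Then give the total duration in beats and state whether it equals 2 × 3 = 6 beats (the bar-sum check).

1) 0.0ms=0b +323.741ms=3/4b
2) 323.741ms=3/4b +323.741ms=3/4b
3) 647.482ms=3/2b +647.482ms=3/2b
4) 1294.964ms=3b +647.482ms=3/2b
5) 1942.446ms=9/2b +647.482ms=3/2b
Σ=6b of 6 (139bpm 3/8) — PASS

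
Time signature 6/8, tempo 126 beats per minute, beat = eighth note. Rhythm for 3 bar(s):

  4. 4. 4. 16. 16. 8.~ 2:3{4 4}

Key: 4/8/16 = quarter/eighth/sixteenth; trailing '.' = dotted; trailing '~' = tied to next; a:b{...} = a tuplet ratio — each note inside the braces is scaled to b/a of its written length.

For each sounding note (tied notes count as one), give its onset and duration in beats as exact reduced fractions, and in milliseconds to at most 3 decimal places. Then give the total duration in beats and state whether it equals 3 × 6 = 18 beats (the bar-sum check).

1) 0.0ms=0b +1428.571ms=3b
2) 1428.571ms=3b +1428.571ms=3b
3) 2857.143ms=6b +1428.571ms=3b
4) 4285.714ms=9b +357.143ms=3/4b
5) 4642.857ms=39/4b +357.143ms=3/4b
6) 5000.0ms=21/2b +2142.857ms=9/2b
7) 7142.857ms=15b +1428.571ms=3b
Σ=18b of 18 (126bpm 6/8) — PASS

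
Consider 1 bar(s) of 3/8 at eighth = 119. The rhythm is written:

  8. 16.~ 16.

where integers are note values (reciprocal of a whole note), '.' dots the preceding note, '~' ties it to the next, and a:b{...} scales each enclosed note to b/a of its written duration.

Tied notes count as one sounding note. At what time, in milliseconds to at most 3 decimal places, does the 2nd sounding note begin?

note 2 onset = 3/2b = 756.303ms

1. 0.0ms @ 0 + 756.303ms (3/2)
2. 756.303ms @ 3/2 + 756.303ms (3/2)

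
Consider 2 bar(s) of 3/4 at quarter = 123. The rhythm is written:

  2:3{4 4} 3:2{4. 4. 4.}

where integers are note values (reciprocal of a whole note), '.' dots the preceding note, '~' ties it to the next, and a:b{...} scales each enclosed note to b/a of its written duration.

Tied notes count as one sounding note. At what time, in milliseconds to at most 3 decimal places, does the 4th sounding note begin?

note 4 onset = 4b = 1951.22ms

1. 0.0ms @ 0 + 731.707ms (3/2)
2. 731.707ms @ 3/2 + 731.707ms (3/2)
3. 1463.415ms @ 3 + 487.805ms (1)
4. 1951.22ms @ 4 + 487.805ms (1)
5. 2439.024ms @ 5 + 487.805ms (1)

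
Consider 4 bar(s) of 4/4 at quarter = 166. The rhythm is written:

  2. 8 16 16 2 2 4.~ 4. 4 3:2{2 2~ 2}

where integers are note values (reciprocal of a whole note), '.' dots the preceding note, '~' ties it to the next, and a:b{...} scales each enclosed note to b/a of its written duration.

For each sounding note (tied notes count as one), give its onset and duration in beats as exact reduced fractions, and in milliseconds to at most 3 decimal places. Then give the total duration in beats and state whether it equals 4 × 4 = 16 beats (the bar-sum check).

1) 0.0ms=0b +1084.337ms=3b
2) 1084.337ms=3b +180.723ms=1/2b
3) 1265.06ms=7/2b +90.361ms=1/4b
4) 1355.422ms=15/4b +90.361ms=1/4b
5) 1445.783ms=4b +722.892ms=2b
6) 2168.675ms=6b +722.892ms=2b
7) 2891.566ms=8b +1084.337ms=3b
8) 3975.904ms=11b +361.446ms=1b
9) 4337.349ms=12b +481.928ms=4/3b
10) 4819.277ms=40/3b +963.855ms=8/3b
Σ=16b of 16 (166bpm 4/4) — PASS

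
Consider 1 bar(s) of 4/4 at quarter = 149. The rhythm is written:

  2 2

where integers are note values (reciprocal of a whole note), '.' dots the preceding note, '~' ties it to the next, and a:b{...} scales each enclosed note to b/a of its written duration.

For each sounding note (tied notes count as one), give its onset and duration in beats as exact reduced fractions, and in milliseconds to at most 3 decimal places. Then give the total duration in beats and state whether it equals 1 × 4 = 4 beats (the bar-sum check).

1) 0.0ms=0b +805.369ms=2b
2) 805.369ms=2b +805.369ms=2b
Σ=4b of 4 (149bpm 4/4) — PASS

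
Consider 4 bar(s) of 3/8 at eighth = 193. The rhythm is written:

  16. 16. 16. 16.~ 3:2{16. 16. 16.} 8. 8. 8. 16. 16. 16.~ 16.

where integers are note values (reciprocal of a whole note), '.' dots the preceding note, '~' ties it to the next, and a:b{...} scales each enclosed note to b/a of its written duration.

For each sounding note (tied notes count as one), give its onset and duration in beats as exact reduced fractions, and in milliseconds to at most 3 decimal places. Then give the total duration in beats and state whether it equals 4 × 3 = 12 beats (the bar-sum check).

1) 0.0ms=0b +233.161ms=3/4b
2) 233.161ms=3/4b +233.161ms=3/4b
3) 466.321ms=3/2b +233.161ms=3/4b
4) 699.482ms=9/4b +388.601ms=5/4b
5) 1088.083ms=7/2b +155.44ms=1/2b
6) 1243.523ms=4b +155.44ms=1/2b
7) 1398.964ms=9/2b +466.321ms=3/2b
8) 1865.285ms=6b +466.321ms=3/2b
9) 2331.606ms=15/2b +466.321ms=3/2b
10) 2797.927ms=9b +233.161ms=3/4b
11) 3031.088ms=39/4b +233.161ms=3/4b
12) 3264.249ms=21/2b +466.321ms=3/2b
Σ=12b of 12 (193bpm 3/8) — PASS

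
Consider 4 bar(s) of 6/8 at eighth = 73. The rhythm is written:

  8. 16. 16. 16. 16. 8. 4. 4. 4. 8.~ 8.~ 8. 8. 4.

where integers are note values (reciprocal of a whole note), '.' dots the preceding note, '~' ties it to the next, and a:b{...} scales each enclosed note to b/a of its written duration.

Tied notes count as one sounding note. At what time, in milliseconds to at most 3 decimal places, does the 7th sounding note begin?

1. 0.0ms @ 0 + 1232.877ms (3/2)
2. 1232.877ms @ 3/2 + 616.438ms (3/4)
3. 1849.315ms @ 9/4 + 616.438ms (3/4)
4. 2465.753ms @ 3 + 616.438ms (3/4)
5. 3082.192ms @ 15/4 + 616.438ms (3/4)
6. 3698.63ms @ 9/2 + 1232.877ms (3/2)
7. 4931.507ms @ 6 + 2465.753ms (3)
8. 7397.26ms @ 9 + 2465.753ms (3)
9. 9863.014ms @ 12 + 2465.753ms (3)
10. 12328.767ms @ 15 + 3698.63ms (9/2)
11. 16027.397ms @ 39/2 + 1232.877ms (3/2)
12. 17260.274ms @ 21 + 2465.753ms (3)

note 7 onset = 6b = 4931.507ms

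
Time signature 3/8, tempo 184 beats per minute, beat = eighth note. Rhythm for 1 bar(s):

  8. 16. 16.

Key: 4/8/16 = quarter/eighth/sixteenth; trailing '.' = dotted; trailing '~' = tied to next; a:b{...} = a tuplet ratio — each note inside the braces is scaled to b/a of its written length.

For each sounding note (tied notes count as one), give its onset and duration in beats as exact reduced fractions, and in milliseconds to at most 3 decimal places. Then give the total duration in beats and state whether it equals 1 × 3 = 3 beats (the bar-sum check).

1) 0.0ms=0b +489.13ms=3/2b
2) 489.13ms=3/2b +244.565ms=3/4b
3) 733.696ms=9/4b +244.565ms=3/4b
Σ=3b of 3 (184bpm 3/8) — PASS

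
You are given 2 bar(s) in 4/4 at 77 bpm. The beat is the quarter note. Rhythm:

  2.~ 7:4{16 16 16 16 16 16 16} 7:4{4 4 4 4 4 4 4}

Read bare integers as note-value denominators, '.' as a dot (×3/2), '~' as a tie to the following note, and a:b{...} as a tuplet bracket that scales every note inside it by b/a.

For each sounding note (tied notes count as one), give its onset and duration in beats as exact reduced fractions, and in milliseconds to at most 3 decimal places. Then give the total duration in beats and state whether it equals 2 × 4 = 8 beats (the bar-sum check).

1) 0.0ms=0b +2448.98ms=22/7b
2) 2448.98ms=22/7b +111.317ms=1/7b
3) 2560.297ms=23/7b +111.317ms=1/7b
4) 2671.614ms=24/7b +111.317ms=1/7b
5) 2782.931ms=25/7b +111.317ms=1/7b
6) 2894.249ms=26/7b +111.317ms=1/7b
7) 3005.566ms=27/7b +111.317ms=1/7b
8) 3116.883ms=4b +445.269ms=4/7b
9) 3562.152ms=32/7b +445.269ms=4/7b
10) 4007.421ms=36/7b +445.269ms=4/7b
11) 4452.69ms=40/7b +445.269ms=4/7b
12) 4897.959ms=44/7b +445.269ms=4/7b
13) 5343.228ms=48/7b +445.269ms=4/7b
14) 5788.497ms=52/7b +445.269ms=4/7b
Σ=8b of 8 (77bpm 4/4) — PASS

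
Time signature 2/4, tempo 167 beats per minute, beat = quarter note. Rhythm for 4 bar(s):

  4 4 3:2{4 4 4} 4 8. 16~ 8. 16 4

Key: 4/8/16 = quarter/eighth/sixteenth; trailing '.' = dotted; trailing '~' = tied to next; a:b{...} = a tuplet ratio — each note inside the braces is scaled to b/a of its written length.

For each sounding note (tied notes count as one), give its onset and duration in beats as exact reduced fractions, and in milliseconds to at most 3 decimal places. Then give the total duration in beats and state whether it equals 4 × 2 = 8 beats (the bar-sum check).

1) 0.0ms=0b +359.281ms=1b
2) 359.281ms=1b +359.281ms=1b
3) 718.563ms=2b +239.521ms=2/3b
4) 958.084ms=8/3b +239.521ms=2/3b
5) 1197.605ms=10/3b +239.521ms=2/3b
6) 1437.126ms=4b +359.281ms=1b
7) 1796.407ms=5b +269.461ms=3/4b
8) 2065.868ms=23/4b +359.281ms=1b
9) 2425.15ms=27/4b +89.82ms=1/4b
10) 2514.97ms=7b +359.281ms=1b
Σ=8b of 8 (167bpm 2/4) — PASS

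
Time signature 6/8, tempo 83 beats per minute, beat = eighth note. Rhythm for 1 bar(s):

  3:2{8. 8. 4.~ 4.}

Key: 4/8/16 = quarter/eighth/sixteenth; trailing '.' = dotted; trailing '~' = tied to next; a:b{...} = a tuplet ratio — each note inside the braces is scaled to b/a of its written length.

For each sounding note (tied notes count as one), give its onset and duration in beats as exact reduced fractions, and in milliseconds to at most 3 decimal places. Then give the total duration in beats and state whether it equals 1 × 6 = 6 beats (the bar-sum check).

1) 0.0ms=0b +722.892ms=1b
2) 722.892ms=1b +722.892ms=1b
3) 1445.783ms=2b +2891.566ms=4b
Σ=6b of 6 (83bpm 6/8) — PASS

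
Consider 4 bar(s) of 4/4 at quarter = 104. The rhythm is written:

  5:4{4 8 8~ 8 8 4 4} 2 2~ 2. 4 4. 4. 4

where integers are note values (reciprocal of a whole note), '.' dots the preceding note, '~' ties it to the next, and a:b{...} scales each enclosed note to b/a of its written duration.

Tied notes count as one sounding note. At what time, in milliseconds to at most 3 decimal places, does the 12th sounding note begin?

1. 0.0ms @ 0 + 461.538ms (4/5)
2. 461.538ms @ 4/5 + 230.769ms (2/5)
3. 692.308ms @ 6/5 + 461.538ms (4/5)
4. 1153.846ms @ 2 + 230.769ms (2/5)
5. 1384.615ms @ 12/5 + 461.538ms (4/5)
6. 1846.154ms @ 16/5 + 461.538ms (4/5)
7. 2307.692ms @ 4 + 1153.846ms (2)
8. 3461.538ms @ 6 + 2884.615ms (5)
9. 6346.154ms @ 11 + 576.923ms (1)
10. 6923.077ms @ 12 + 865.385ms (3/2)
11. 7788.462ms @ 27/2 + 865.385ms (3/2)
12. 8653.846ms @ 15 + 576.923ms (1)

note 12 onset = 15b = 8653.846ms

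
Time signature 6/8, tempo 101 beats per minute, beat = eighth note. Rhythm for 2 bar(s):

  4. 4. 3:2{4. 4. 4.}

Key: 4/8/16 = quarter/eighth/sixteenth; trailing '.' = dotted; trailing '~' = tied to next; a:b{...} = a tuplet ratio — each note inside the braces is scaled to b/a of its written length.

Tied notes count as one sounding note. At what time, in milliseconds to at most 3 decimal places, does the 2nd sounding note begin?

note 2 onset = 3b = 1782.178ms

1. 0.0ms @ 0 + 1782.178ms (3)
2. 1782.178ms @ 3 + 1782.178ms (3)
3. 3564.356ms @ 6 + 1188.119ms (2)
4. 4752.475ms @ 8 + 1188.119ms (2)
5. 5940.594ms @ 10 + 1188.119ms (2)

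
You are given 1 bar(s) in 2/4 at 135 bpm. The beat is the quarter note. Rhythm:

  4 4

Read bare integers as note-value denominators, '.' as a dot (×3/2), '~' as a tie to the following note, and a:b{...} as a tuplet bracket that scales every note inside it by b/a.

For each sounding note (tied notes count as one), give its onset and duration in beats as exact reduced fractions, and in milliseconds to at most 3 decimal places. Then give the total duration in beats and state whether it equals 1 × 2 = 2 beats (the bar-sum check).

1) 0.0ms=0b +444.444ms=1b
2) 444.444ms=1b +444.444ms=1b
Σ=2b of 2 (135bpm 2/4) — PASS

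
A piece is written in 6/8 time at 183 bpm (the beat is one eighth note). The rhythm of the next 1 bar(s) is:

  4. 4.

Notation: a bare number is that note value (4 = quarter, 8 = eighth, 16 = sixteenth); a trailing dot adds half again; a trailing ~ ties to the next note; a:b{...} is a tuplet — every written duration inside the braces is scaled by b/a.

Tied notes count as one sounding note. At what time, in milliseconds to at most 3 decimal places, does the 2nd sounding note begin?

1. 0.0ms @ 0 + 983.607ms (3)
2. 983.607ms @ 3 + 983.607ms (3)

note 2 onset = 3b = 983.607ms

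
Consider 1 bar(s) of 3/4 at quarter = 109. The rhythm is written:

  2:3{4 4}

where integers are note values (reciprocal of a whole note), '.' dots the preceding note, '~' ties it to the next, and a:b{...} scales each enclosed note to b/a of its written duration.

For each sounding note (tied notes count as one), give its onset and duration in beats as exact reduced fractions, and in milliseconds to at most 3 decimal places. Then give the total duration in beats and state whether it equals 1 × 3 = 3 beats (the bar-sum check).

1) 0.0ms=0b +825.688ms=3/2b
2) 825.688ms=3/2b +825.688ms=3/2b
Σ=3b of 3 (109bpm 3/4) — PASS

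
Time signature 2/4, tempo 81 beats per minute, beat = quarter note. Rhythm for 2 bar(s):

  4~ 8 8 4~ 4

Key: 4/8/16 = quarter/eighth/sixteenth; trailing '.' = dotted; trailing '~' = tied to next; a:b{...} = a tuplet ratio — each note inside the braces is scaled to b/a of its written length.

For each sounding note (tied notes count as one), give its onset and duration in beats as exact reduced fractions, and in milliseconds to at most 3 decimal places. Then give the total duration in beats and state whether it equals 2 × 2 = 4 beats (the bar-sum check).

1) 0.0ms=0b +1111.111ms=3/2b
2) 1111.111ms=3/2b +370.37ms=1/2b
3) 1481.481ms=2b +1481.481ms=2b
Σ=4b of 4 (81bpm 2/4) — PASS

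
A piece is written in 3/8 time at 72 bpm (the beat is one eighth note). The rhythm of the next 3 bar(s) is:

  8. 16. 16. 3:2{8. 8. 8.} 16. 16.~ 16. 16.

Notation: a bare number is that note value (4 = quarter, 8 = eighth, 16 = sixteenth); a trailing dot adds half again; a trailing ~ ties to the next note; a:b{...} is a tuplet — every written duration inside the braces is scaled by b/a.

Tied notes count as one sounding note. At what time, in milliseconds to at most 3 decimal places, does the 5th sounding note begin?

note 5 onset = 4b = 3333.333ms

1. 0.0ms @ 0 + 1250.0ms (3/2)
2. 1250.0ms @ 3/2 + 625.0ms (3/4)
3. 1875.0ms @ 9/4 + 625.0ms (3/4)
4. 2500.0ms @ 3 + 833.333ms (1)
5. 3333.333ms @ 4 + 833.333ms (1)
6. 4166.667ms @ 5 + 833.333ms (1)
7. 5000.0ms @ 6 + 625.0ms (3/4)
8. 5625.0ms @ 27/4 + 1250.0ms (3/2)
9. 6875.0ms @ 33/4 + 625.0ms (3/4)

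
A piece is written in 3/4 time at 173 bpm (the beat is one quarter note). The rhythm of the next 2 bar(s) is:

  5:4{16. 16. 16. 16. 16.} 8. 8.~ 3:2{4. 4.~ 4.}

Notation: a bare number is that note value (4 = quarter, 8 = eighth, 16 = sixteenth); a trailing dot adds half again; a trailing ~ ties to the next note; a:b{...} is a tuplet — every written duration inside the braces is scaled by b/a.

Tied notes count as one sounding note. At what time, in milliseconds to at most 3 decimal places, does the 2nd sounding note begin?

note 2 onset = 3/10b = 104.046ms

1. 0.0ms @ 0 + 104.046ms (3/10)
2. 104.046ms @ 3/10 + 104.046ms (3/10)
3. 208.092ms @ 3/5 + 104.046ms (3/10)
4. 312.139ms @ 9/10 + 104.046ms (3/10)
5. 416.185ms @ 6/5 + 104.046ms (3/10)
6. 520.231ms @ 3/2 + 260.116ms (3/4)
7. 780.347ms @ 9/4 + 606.936ms (7/4)
8. 1387.283ms @ 4 + 693.642ms (2)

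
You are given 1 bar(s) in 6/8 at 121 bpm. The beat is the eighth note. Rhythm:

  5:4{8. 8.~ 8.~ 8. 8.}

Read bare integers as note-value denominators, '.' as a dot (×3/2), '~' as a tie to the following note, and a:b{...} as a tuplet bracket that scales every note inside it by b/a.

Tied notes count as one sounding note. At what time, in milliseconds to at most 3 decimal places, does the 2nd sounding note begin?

note 2 onset = 6/5b = 595.041ms

1. 0.0ms @ 0 + 595.041ms (6/5)
2. 595.041ms @ 6/5 + 1785.124ms (18/5)
3. 2380.165ms @ 24/5 + 595.041ms (6/5)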